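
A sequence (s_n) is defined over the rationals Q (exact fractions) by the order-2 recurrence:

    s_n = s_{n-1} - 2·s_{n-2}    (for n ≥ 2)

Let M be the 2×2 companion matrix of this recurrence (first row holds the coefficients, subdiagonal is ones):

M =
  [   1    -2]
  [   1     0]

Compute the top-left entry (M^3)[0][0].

-3

(M^3)[0][0] is the top entry after applying M 3 times to the unit state (1, 0). Equivalently it is h_{4} for the auxiliary sequence (h_n) obeying the same recurrence with h_1 = 1 and h_i = 0 for 0 ≤ i < 1:
h_2 = 1·1 + -2·0 = 1
h_3 = 1·1 + -2·1 = -1
h_4 = 1·-1 + -2·1 = -3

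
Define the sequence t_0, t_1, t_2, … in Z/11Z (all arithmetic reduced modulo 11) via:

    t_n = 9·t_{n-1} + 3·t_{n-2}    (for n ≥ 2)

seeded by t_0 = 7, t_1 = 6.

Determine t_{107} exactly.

10

t_2 = 9·6 + 3·7 = 9
t_3 = 9·9 + 3·6 = 0
t_4 = 9·0 + 3·9 = 5
t_5 = 9·5 + 3·0 = 1
t_6 = 9·1 + 3·5 = 2
t_7 = 9·2 + 3·1 = 10
t_8 = 9·10 + 3·2 = 8
t_9 = 9·8 + 3·10 = 3
t_10 = 9·3 + 3·8 = 7
t_11 = 9·7 + 3·3 = 6
(t_10, t_11) = (7, 6) = (t_0, t_1), so the sequence has period 10.
107 ≡ 7 (mod 10), hence t_107 = t_7 = 10.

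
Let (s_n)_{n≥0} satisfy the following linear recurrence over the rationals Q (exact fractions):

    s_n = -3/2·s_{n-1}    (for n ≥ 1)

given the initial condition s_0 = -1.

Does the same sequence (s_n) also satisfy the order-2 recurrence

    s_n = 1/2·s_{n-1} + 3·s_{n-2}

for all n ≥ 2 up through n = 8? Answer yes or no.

yes

Terms s_0..s_8: -1, 3/2, -9/4, 27/8, -81/16, 243/32, -729/64, 2187/128, -6561/256
n=2: candidate gives -9/4, actual s_2 = -9/4 ✓
n=3: candidate gives 27/8, actual s_3 = 27/8 ✓
n=4: candidate gives -81/16, actual s_4 = -81/16 ✓
n=5: candidate gives 243/32, actual s_5 = 243/32 ✓
n=6: candidate gives -729/64, actual s_6 = -729/64 ✓
n=7: candidate gives 2187/128, actual s_7 = 2187/128 ✓
n=8: candidate gives -6561/256, actual s_8 = -6561/256 ✓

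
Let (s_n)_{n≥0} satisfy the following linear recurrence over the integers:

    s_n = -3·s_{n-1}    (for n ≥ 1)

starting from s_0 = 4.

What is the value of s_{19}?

s_1 = -3·4 = -12
s_2 = -3·-12 = 36
s_3 = -3·36 = -108
s_4 = -3·-108 = 324
s_5 = -3·324 = -972
s_6 = -3·-972 = 2916
s_7 = -3·2916 = -8748
s_8 = -3·-8748 = 26244
s_9 = -3·26244 = -78732
s_10 = -3·-78732 = 236196
s_11 = -3·236196 = -708588
s_12 = -3·-708588 = 2125764
s_13 = -3·2125764 = -6377292
s_14 = -3·-6377292 = 19131876
s_15 = -3·19131876 = -57395628
s_16 = -3·-57395628 = 172186884
s_17 = -3·172186884 = -516560652
s_18 = -3·-516560652 = 1549681956
s_19 = -3·1549681956 = -4649045868

-4649045868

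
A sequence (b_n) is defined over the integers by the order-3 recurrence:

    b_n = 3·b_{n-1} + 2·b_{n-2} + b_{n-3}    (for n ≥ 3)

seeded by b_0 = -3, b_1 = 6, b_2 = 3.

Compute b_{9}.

b_3 = 3·3 + 2·6 + 1·-3 = 18
b_4 = 3·18 + 2·3 + 1·6 = 66
b_5 = 3·66 + 2·18 + 1·3 = 237
b_6 = 3·237 + 2·66 + 1·18 = 861
b_7 = 3·861 + 2·237 + 1·66 = 3123
b_8 = 3·3123 + 2·861 + 1·237 = 11328
b_9 = 3·11328 + 2·3123 + 1·861 = 41091

41091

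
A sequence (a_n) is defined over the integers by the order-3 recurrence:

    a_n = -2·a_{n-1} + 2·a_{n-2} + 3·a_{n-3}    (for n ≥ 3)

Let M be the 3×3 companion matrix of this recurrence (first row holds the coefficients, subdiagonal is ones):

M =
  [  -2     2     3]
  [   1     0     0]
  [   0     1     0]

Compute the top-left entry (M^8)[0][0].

(M^8)[0][0] is the top entry after applying M 8 times to the unit state (1, 0, 0). Equivalently it is h_{10} for the auxiliary sequence (h_n) obeying the same recurrence with h_2 = 1 and h_i = 0 for 0 ≤ i < 2:
h_3 = -2·1 + 2·0 + 3·0 = -2
h_4 = -2·-2 + 2·1 + 3·0 = 6
h_5 = -2·6 + 2·-2 + 3·1 = -13
h_6 = -2·-13 + 2·6 + 3·-2 = 32
h_7 = -2·32 + 2·-13 + 3·6 = -72
h_8 = -2·-72 + 2·32 + 3·-13 = 169
h_9 = -2·169 + 2·-72 + 3·32 = -386
h_10 = -2·-386 + 2·169 + 3·-72 = 894

894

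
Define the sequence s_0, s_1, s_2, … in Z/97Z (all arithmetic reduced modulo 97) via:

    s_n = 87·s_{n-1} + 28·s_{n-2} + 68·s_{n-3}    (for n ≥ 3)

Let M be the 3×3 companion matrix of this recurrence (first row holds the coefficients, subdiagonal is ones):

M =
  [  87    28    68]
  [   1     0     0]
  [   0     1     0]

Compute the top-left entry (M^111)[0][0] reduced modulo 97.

(M^111)[0][0] is the top entry after applying M 111 times to the unit state (1, 0, 0). Equivalently it is h_{113} for the auxiliary sequence (h_n) obeying the same recurrence with h_2 = 1 and h_i = 0 for 0 ≤ i < 2:
h_3 = 87·1 + 28·0 + 68·0 = 87
h_4 = 87·87 + 28·1 + 68·0 = 31
h_5 = 87·31 + 28·87 + 68·1 = 60
h_6 = 87·60 + 28·31 + 68·87 = 73
h_7 = 87·73 + 28·60 + 68·31 = 51
h_8 = 87·51 + 28·73 + 68·60 = 85
h_9 = 87·85 + 28·51 + 68·73 = 13
h_10 = 87·13 + 28·85 + 68·51 = 92
h_11 = 87·92 + 28·13 + 68·85 = 83
h_12 = 87·83 + 28·92 + 68·13 = 11
h_13 = 87·11 + 28·83 + 68·92 = 31
h_14 = 87·31 + 28·11 + 68·83 = 16
h_15 = 87·16 + 28·31 + 68·11 = 1
h_16 = 87·1 + 28·16 + 68·31 = 24
h_17 = 87·24 + 28·1 + 68·16 = 3
h_18 = 87·3 + 28·24 + 68·1 = 31
h_19 = 87·31 + 28·3 + 68·24 = 48
h_20 = 87·48 + 28·31 + 68·3 = 10
h_21 = 87·10 + 28·48 + 68·31 = 54
h_22 = 87·54 + 28·10 + 68·48 = 94
h_23 = 87·94 + 28·54 + 68·10 = 88
h_24 = 87·88 + 28·94 + 68·54 = 89
h_25 = 87·89 + 28·88 + 68·94 = 12
h_26 = 87·12 + 28·89 + 68·88 = 14
h_27 = 87·14 + 28·12 + 68·89 = 40
h_28 = 87·40 + 28·14 + 68·12 = 32
h_29 = 87·32 + 28·40 + 68·14 = 6
h_30 = 87·6 + 28·32 + 68·40 = 64
h_31 = 87·64 + 28·6 + 68·32 = 55
h_32 = 87·55 + 28·64 + 68·6 = 1
h_33 = 87·1 + 28·55 + 68·64 = 62
h_34 = 87·62 + 28·1 + 68·55 = 44
h_35 = 87·44 + 28·62 + 68·1 = 6
h_36 = 87·6 + 28·44 + 68·62 = 53
h_37 = 87·53 + 28·6 + 68·44 = 11
h_38 = 87·11 + 28·53 + 68·6 = 36
h_39 = 87·36 + 28·11 + 68·53 = 60
h_40 = 87·60 + 28·36 + 68·11 = 89
h_41 = 87·89 + 28·60 + 68·36 = 37
h_42 = 87·37 + 28·89 + 68·60 = 91
h_43 = 87·91 + 28·37 + 68·89 = 67
h_44 = 87·67 + 28·91 + 68·37 = 29
h_45 = 87·29 + 28·67 + 68·91 = 14
h_46 = 87·14 + 28·29 + 68·67 = 87
h_47 = 87·87 + 28·14 + 68·29 = 39
h_48 = 87·39 + 28·87 + 68·14 = 88
h_49 = 87·88 + 28·39 + 68·87 = 17
h_50 = 87·17 + 28·88 + 68·39 = 96
h_51 = 87·96 + 28·17 + 68·88 = 68
h_52 = 87·68 + 28·96 + 68·17 = 60
h_53 = 87·60 + 28·68 + 68·96 = 72
h_54 = 87·72 + 28·60 + 68·68 = 55
h_55 = 87·55 + 28·72 + 68·60 = 17
h_56 = 87·17 + 28·55 + 68·72 = 58
h_57 = 87·58 + 28·17 + 68·55 = 47
h_58 = 87·47 + 28·58 + 68·17 = 79
h_59 = 87·79 + 28·47 + 68·58 = 8
h_60 = 87·8 + 28·79 + 68·47 = 90
h_61 = 87·90 + 28·8 + 68·79 = 40
h_62 = 87·40 + 28·90 + 68·8 = 45
h_63 = 87·45 + 28·40 + 68·90 = 0
h_64 = 87·0 + 28·45 + 68·40 = 3
h_65 = 87·3 + 28·0 + 68·45 = 23
h_66 = 87·23 + 28·3 + 68·0 = 48
h_67 = 87·48 + 28·23 + 68·3 = 77
h_68 = 87·77 + 28·48 + 68·23 = 4
h_69 = 87·4 + 28·77 + 68·48 = 45
h_70 = 87·45 + 28·4 + 68·77 = 48
h_71 = 87·48 + 28·45 + 68·4 = 82
h_72 = 87·82 + 28·48 + 68·45 = 92
h_73 = 87·92 + 28·82 + 68·48 = 81
h_74 = 87·81 + 28·92 + 68·82 = 67
h_75 = 87·67 + 28·81 + 68·92 = 94
h_76 = 87·94 + 28·67 + 68·81 = 42
h_77 = 87·42 + 28·94 + 68·67 = 75
h_78 = 87·75 + 28·42 + 68·94 = 28
h_79 = 87·28 + 28·75 + 68·42 = 20
h_80 = 87·20 + 28·28 + 68·75 = 58
h_81 = 87·58 + 28·20 + 68·28 = 41
h_82 = 87·41 + 28·58 + 68·20 = 52
h_83 = 87·52 + 28·41 + 68·58 = 13
h_84 = 87·13 + 28·52 + 68·41 = 40
h_85 = 87·40 + 28·13 + 68·52 = 8
h_86 = 87·8 + 28·40 + 68·13 = 81
h_87 = 87·81 + 28·8 + 68·40 = 0
h_88 = 87·0 + 28·81 + 68·8 = 96
h_89 = 87·96 + 28·0 + 68·81 = 86
h_90 = 87·86 + 28·96 + 68·0 = 82
h_91 = 87·82 + 28·86 + 68·96 = 65
h_92 = 87·65 + 28·82 + 68·86 = 25
h_93 = 87·25 + 28·65 + 68·82 = 65
h_94 = 87·65 + 28·25 + 68·65 = 8
h_95 = 87·8 + 28·65 + 68·25 = 45
h_96 = 87·45 + 28·8 + 68·65 = 23
h_97 = 87·23 + 28·45 + 68·8 = 22
h_98 = 87·22 + 28·23 + 68·45 = 89
h_99 = 87·89 + 28·22 + 68·23 = 29
h_100 = 87·29 + 28·89 + 68·22 = 12
h_101 = 87·12 + 28·29 + 68·89 = 51
h_102 = 87·51 + 28·12 + 68·29 = 52
h_103 = 87·52 + 28·51 + 68·12 = 75
h_104 = 87·75 + 28·52 + 68·51 = 3
h_105 = 87·3 + 28·75 + 68·52 = 77
h_106 = 87·77 + 28·3 + 68·75 = 49
h_107 = 87·49 + 28·77 + 68·3 = 27
h_108 = 87·27 + 28·49 + 68·77 = 33
h_109 = 87·33 + 28·27 + 68·49 = 72
h_110 = 87·72 + 28·33 + 68·27 = 3
h_111 = 87·3 + 28·72 + 68·33 = 59
h_112 = 87·59 + 28·3 + 68·72 = 25
h_113 = 87·25 + 28·59 + 68·3 = 54

54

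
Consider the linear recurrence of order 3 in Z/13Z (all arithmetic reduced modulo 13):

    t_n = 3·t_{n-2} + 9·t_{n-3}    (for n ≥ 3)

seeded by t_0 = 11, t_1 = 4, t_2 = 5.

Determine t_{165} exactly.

t_3 = 0·5 + 3·4 + 9·11 = 7
t_4 = 0·7 + 3·5 + 9·4 = 12
t_5 = 0·12 + 3·7 + 9·5 = 1
t_6 = 0·1 + 3·12 + 9·7 = 8
t_7 = 0·8 + 3·1 + 9·12 = 7
t_8 = 0·7 + 3·8 + 9·1 = 7
Continuing the recurrence:
  t_9 = 2;  t_10 = 6;  t_11 = 4;  t_12 = 10;  t_13 = 1;  t_14 = 1
  t_15 = 2;  t_16 = 12;  t_17 = 2;  t_18 = 2;  t_19 = 10;  t_20 = 11
  t_21 = 9;  t_22 = 6;  t_23 = 9;  t_24 = 8;  t_25 = 3;  t_26 = 1
  t_27 = 3;  t_28 = 4;  t_29 = 5;  t_30 = 0;  t_31 = 12;  t_32 = 6
  t_33 = 10;  t_34 = 9;  t_35 = 6;  t_36 = 0;  t_37 = 8;  t_38 = 2
  t_39 = 11;  t_40 = 0;  t_41 = 12;  t_42 = 8;  t_43 = 10;  t_44 = 2
  t_45 = 11;  t_46 = 5;  t_47 = 12;  t_48 = 10;  t_49 = 3;  t_50 = 8
  t_51 = 8;  t_52 = 12;  t_53 = 5;  t_54 = 4;  t_55 = 6;  t_56 = 5
  t_57 = 2;  t_58 = 4;  t_59 = 12;  t_60 = 4;  t_61 = 7;  t_62 = 3
  t_63 = 5;  t_64 = 7;  t_65 = 3;  t_66 = 1;  t_67 = 7;  t_68 = 4
  t_69 = 4;  t_70 = 10;  t_71 = 9;  t_72 = 1;  t_73 = 0;  t_74 = 6
  t_75 = 9;  t_76 = 5;  t_77 = 3;  t_78 = 5;  t_79 = 2;  t_80 = 3
  t_81 = 12;  t_82 = 1;  t_83 = 11;  t_84 = 7;  t_85 = 3;  t_86 = 3
  t_87 = 7;  t_88 = 10;  t_89 = 9;  t_90 = 2;  t_91 = 0;  t_92 = 9
  t_93 = 5;  t_94 = 1;  t_95 = 5;  t_96 = 9;  t_97 = 11;  t_98 = 7
  t_99 = 10;  t_100 = 3;  t_101 = 2;  t_102 = 8;  t_103 = 7;  t_104 = 3
  t_105 = 2;  t_106 = 7;  t_107 = 7;  t_108 = 0;  t_109 = 6;  t_110 = 11
  t_111 = 5;  t_112 = 9;  t_113 = 10;  t_114 = 7;  t_115 = 7;  t_116 = 7
  t_117 = 6;  t_118 = 6;  t_119 = 3;  t_120 = 7;  t_121 = 11;  t_122 = 9
  t_123 = 5;  t_124 = 9;  t_125 = 5;  t_126 = 7;  t_127 = 5;  t_128 = 1
  t_129 = 0;  t_130 = 9;  t_131 = 9;  t_132 = 1;  t_133 = 4;  t_134 = 6
  t_135 = 8;  t_136 = 2;  t_137 = 0;  t_138 = 0;  t_139 = 5;  t_140 = 0
  t_141 = 2;  t_142 = 6;  t_143 = 6;  t_144 = 10;  t_145 = 7;  t_146 = 6
  t_147 = 7;  t_148 = 3;  t_149 = 10;  t_150 = 7;  t_151 = 5;  t_152 = 7
  t_153 = 0;  t_154 = 1;  t_155 = 11;  t_156 = 3;  t_157 = 3;  t_158 = 4
  t_159 = 10;  t_160 = 0;  t_161 = 1;  t_162 = 12;  t_163 = 3
t_164 = 0·3 + 3·12 + 9·1 = 6
t_165 = 0·6 + 3·3 + 9·12 = 0

0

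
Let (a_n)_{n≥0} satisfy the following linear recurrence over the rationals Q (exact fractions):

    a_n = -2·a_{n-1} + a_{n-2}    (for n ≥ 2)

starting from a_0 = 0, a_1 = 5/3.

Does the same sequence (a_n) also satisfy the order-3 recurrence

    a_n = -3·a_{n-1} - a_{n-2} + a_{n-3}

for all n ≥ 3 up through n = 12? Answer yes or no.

Terms a_0..a_12: 0, 5/3, -10/3, 25/3, -20, 145/3, -350/3, 845/3, -680, 4925/3, -11890/3, 28705/3, -23100
n=3: candidate gives 25/3, actual a_3 = 25/3 ✓
n=4: candidate gives -20, actual a_4 = -20 ✓
n=5: candidate gives 145/3, actual a_5 = 145/3 ✓
n=6: candidate gives -350/3, actual a_6 = -350/3 ✓
n=7: candidate gives 845/3, actual a_7 = 845/3 ✓
n=8: candidate gives -680, actual a_8 = -680 ✓
n=9: candidate gives 4925/3, actual a_9 = 4925/3 ✓
n=10: candidate gives -11890/3, actual a_10 = -11890/3 ✓
n=11: candidate gives 28705/3, actual a_11 = 28705/3 ✓
n=12: candidate gives -23100, actual a_12 = -23100 ✓

yes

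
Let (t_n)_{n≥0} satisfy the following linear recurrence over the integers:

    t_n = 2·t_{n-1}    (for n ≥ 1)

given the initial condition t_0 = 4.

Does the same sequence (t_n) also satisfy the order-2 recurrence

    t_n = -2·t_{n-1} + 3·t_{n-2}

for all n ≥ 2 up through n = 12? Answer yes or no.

no

Terms t_0..t_12: 4, 8, 16, 32, 64, 128, 256, 512, 1024, 2048, 4096, 8192, 16384
n=2: candidate gives -4, actual t_2 = 16 ✗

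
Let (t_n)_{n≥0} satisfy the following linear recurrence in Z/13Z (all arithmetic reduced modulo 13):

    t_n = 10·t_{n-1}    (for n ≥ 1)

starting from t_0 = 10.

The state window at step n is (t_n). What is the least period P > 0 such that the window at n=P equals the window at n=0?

6

n=0: window = (10)
n=1: window = (9)
n=2: window = (12)
n=3: window = (3)
n=4: window = (4)
n=5: window = (1)
n=6: window = (10)
window at n=6 equals window at n=0 → period = 6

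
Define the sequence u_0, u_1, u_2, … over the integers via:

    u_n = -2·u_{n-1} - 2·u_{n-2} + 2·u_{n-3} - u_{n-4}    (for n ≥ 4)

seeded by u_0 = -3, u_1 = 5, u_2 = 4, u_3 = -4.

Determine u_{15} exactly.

14764

u_4 = -2·-4 + -2·4 + 2·5 + -1·-3 = 13
u_5 = -2·13 + -2·-4 + 2·4 + -1·5 = -15
u_6 = -2·-15 + -2·13 + 2·-4 + -1·4 = -8
u_7 = -2·-8 + -2·-15 + 2·13 + -1·-4 = 76
u_8 = -2·76 + -2·-8 + 2·-15 + -1·13 = -179
u_9 = -2·-179 + -2·76 + 2·-8 + -1·-15 = 205
u_10 = -2·205 + -2·-179 + 2·76 + -1·-8 = 108
u_11 = -2·108 + -2·205 + 2·-179 + -1·76 = -1060
u_12 = -2·-1060 + -2·108 + 2·205 + -1·-179 = 2493
u_13 = -2·2493 + -2·-1060 + 2·108 + -1·205 = -2855
u_14 = -2·-2855 + -2·2493 + 2·-1060 + -1·108 = -1504
u_15 = -2·-1504 + -2·-2855 + 2·2493 + -1·-1060 = 14764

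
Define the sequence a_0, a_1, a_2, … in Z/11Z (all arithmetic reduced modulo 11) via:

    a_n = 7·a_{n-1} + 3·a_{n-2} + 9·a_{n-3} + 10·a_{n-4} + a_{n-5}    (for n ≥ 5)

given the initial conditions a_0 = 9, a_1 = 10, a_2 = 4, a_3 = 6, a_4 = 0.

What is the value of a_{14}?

a_5 = 7·0 + 3·6 + 9·4 + 10·10 + 1·9 = 9
a_6 = 7·9 + 3·0 + 9·6 + 10·4 + 1·10 = 2
a_7 = 7·2 + 3·9 + 9·0 + 10·6 + 1·4 = 6
a_8 = 7·6 + 3·2 + 9·9 + 10·0 + 1·6 = 3
a_9 = 7·3 + 3·6 + 9·2 + 10·9 + 1·0 = 4
a_10 = 7·4 + 3·3 + 9·6 + 10·2 + 1·9 = 10
a_11 = 7·10 + 3·4 + 9·3 + 10·6 + 1·2 = 6
a_12 = 7·6 + 3·10 + 9·4 + 10·3 + 1·6 = 1
a_13 = 7·1 + 3·6 + 9·10 + 10·4 + 1·3 = 4
a_14 = 7·4 + 3·1 + 9·6 + 10·10 + 1·4 = 2

2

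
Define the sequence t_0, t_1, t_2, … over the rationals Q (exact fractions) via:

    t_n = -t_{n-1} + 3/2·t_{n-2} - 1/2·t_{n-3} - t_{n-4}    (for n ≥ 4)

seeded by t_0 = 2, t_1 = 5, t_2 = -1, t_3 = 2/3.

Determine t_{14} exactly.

t_4 = -1·2/3 + 3/2·-1 + -1/2·5 + -1·2 = -20/3
t_5 = -1·-20/3 + 3/2·2/3 + -1/2·-1 + -1·5 = 19/6
t_6 = -1·19/6 + 3/2·-20/3 + -1/2·2/3 + -1·-1 = -25/2
t_7 = -1·-25/2 + 3/2·19/6 + -1/2·-20/3 + -1·2/3 = 239/12
t_8 = -1·239/12 + 3/2·-25/2 + -1/2·19/6 + -1·-20/3 = -403/12
t_9 = -1·-403/12 + 3/2·239/12 + -1/2·-25/2 + -1·19/6 = 1597/24
t_10 = -1·1597/24 + 3/2·-403/12 + -1/2·239/12 + -1·-25/2 = -915/8
t_11 = -1·-915/8 + 3/2·1597/24 + -1/2·-403/12 + -1·239/12 = 3377/16
t_12 = -1·3377/16 + 3/2·-915/8 + -1/2·1597/24 + -1·-403/12 = -6117/16
t_13 = -1·-6117/16 + 3/2·3377/16 + -1/2·-915/8 + -1·1597/24 = 66197/96
t_14 = -1·66197/96 + 3/2·-6117/16 + -1/2·3377/16 + -1·-915/8 = -120401/96

-120401/96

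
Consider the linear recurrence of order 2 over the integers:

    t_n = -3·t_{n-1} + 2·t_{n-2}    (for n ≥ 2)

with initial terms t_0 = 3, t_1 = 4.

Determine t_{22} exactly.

-768169674810

t_2 = -3·4 + 2·3 = -6
t_3 = -3·-6 + 2·4 = 26
t_4 = -3·26 + 2·-6 = -90
t_5 = -3·-90 + 2·26 = 322
t_6 = -3·322 + 2·-90 = -1146
t_7 = -3·-1146 + 2·322 = 4082
t_8 = -3·4082 + 2·-1146 = -14538
t_9 = -3·-14538 + 2·4082 = 51778
t_10 = -3·51778 + 2·-14538 = -184410
t_11 = -3·-184410 + 2·51778 = 656786
t_12 = -3·656786 + 2·-184410 = -2339178
t_13 = -3·-2339178 + 2·656786 = 8331106
t_14 = -3·8331106 + 2·-2339178 = -29671674
t_15 = -3·-29671674 + 2·8331106 = 105677234
t_16 = -3·105677234 + 2·-29671674 = -376375050
t_17 = -3·-376375050 + 2·105677234 = 1340479618
t_18 = -3·1340479618 + 2·-376375050 = -4774188954
t_19 = -3·-4774188954 + 2·1340479618 = 17003526098
t_20 = -3·17003526098 + 2·-4774188954 = -60558956202
t_21 = -3·-60558956202 + 2·17003526098 = 215683920802
t_22 = -3·215683920802 + 2·-60558956202 = -768169674810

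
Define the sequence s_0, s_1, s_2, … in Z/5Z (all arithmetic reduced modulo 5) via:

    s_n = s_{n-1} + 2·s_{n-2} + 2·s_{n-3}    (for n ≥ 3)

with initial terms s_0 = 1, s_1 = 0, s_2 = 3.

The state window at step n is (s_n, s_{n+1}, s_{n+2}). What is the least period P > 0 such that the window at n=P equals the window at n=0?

n=0: window = (1, 0, 3)
n=1: window = (0, 3, 0)
n=2: window = (3, 0, 1)
n=3: window = (0, 1, 2)
n=4: window = (1, 2, 4)
n=5: window = (2, 4, 0)
n=6: window = (4, 0, 2)
n=7: window = (0, 2, 0)
n=8: window = (2, 0, 4)
n=9: window = (0, 4, 3)
n=10: window = (4, 3, 1)
n=11: window = (3, 1, 0)
n=12: window = (1, 0, 3)
window at n=12 equals window at n=0 → period = 12

12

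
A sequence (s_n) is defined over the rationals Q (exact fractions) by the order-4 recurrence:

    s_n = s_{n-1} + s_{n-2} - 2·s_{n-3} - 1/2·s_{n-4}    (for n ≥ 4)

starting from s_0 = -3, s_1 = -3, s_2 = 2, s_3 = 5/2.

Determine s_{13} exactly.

-161/8

s_4 = 1·5/2 + 1·2 + -2·-3 + -1/2·-3 = 12
s_5 = 1·12 + 1·5/2 + -2·2 + -1/2·-3 = 12
s_6 = 1·12 + 1·12 + -2·5/2 + -1/2·2 = 18
s_7 = 1·18 + 1·12 + -2·12 + -1/2·5/2 = 19/4
s_8 = 1·19/4 + 1·18 + -2·12 + -1/2·12 = -29/4
s_9 = 1·-29/4 + 1·19/4 + -2·18 + -1/2·12 = -89/2
s_10 = 1·-89/2 + 1·-29/4 + -2·19/4 + -1/2·18 = -281/4
s_11 = 1·-281/4 + 1·-89/2 + -2·-29/4 + -1/2·19/4 = -821/8
s_12 = 1·-821/8 + 1·-281/4 + -2·-89/2 + -1/2·-29/4 = -321/4
s_13 = 1·-321/4 + 1·-821/8 + -2·-281/4 + -1/2·-89/2 = -161/8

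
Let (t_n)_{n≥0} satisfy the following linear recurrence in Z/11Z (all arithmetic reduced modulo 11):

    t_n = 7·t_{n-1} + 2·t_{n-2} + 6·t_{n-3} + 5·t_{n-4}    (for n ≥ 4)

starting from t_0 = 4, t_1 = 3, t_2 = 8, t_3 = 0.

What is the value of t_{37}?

t_4 = 7·0 + 2·8 + 6·3 + 5·4 = 10
t_5 = 7·10 + 2·0 + 6·8 + 5·3 = 1
t_6 = 7·1 + 2·10 + 6·0 + 5·8 = 1
t_7 = 7·1 + 2·1 + 6·10 + 5·0 = 3
t_8 = 7·3 + 2·1 + 6·1 + 5·10 = 2
t_9 = 7·2 + 2·3 + 6·1 + 5·1 = 9
t_10 = 7·9 + 2·2 + 6·3 + 5·1 = 2
t_11 = 7·2 + 2·9 + 6·2 + 5·3 = 4
t_12 = 7·4 + 2·2 + 6·9 + 5·2 = 8
t_13 = 7·8 + 2·4 + 6·2 + 5·9 = 0
t_14 = 7·0 + 2·8 + 6·4 + 5·2 = 6
t_15 = 7·6 + 2·0 + 6·8 + 5·4 = 0
t_16 = 7·0 + 2·6 + 6·0 + 5·8 = 8
t_17 = 7·8 + 2·0 + 6·6 + 5·0 = 4
t_18 = 7·4 + 2·8 + 6·0 + 5·6 = 8
t_19 = 7·8 + 2·4 + 6·8 + 5·0 = 2
t_20 = 7·2 + 2·8 + 6·4 + 5·8 = 6
t_21 = 7·6 + 2·2 + 6·8 + 5·4 = 4
t_22 = 7·4 + 2·6 + 6·2 + 5·8 = 4
t_23 = 7·4 + 2·4 + 6·6 + 5·2 = 5
t_24 = 7·5 + 2·4 + 6·4 + 5·6 = 9
t_25 = 7·9 + 2·5 + 6·4 + 5·4 = 7
t_26 = 7·7 + 2·9 + 6·5 + 5·4 = 7
t_27 = 7·7 + 2·7 + 6·9 + 5·5 = 10
t_28 = 7·10 + 2·7 + 6·7 + 5·9 = 6
t_29 = 7·6 + 2·10 + 6·7 + 5·7 = 7
t_30 = 7·7 + 2·6 + 6·10 + 5·7 = 2
t_31 = 7·2 + 2·7 + 6·6 + 5·10 = 4
t_32 = 7·4 + 2·2 + 6·7 + 5·6 = 5
t_33 = 7·5 + 2·4 + 6·2 + 5·7 = 2
t_34 = 7·2 + 2·5 + 6·4 + 5·2 = 3
t_35 = 7·3 + 2·2 + 6·5 + 5·4 = 9
t_36 = 7·9 + 2·3 + 6·2 + 5·5 = 7
t_37 = 7·7 + 2·9 + 6·3 + 5·2 = 7

7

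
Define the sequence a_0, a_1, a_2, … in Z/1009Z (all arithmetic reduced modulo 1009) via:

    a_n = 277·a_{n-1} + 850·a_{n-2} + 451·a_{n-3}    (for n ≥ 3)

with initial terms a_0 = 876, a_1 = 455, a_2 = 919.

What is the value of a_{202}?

a_3 = 277·919 + 850·455 + 451·876 = 146
a_4 = 277·146 + 850·919 + 451·455 = 644
a_5 = 277·644 + 850·146 + 451·919 = 567
a_6 = 277·567 + 850·644 + 451·146 = 438
a_7 = 277·438 + 850·567 + 451·644 = 755
a_8 = 277·755 + 850·438 + 451·567 = 691
Continuing the recurrence:
  a_9 = 506;  a_10 = 495;  a_11 = 17;  a_12 = 842;  a_13 = 735;  a_14 = 700
  a_15 = 709;  a_16 = 870;  a_17 = 1008;  a_18 = 541;  a_19 = 553;  a_20 = 117
  a_21 = 799;  a_22 = 91;  a_23 = 374;  a_24 = 473;  a_25 = 597;  a_26 = 532
  a_27 = 397;  a_28 = 0;  a_29 = 234;  a_30 = 696;  a_31 = 200;  a_32 = 829
  a_33 = 166;  a_34 = 335;  a_35 = 356;  a_36 = 142;  a_37 = 627;  a_38 = 885
  a_39 = 631;  a_40 = 23;  a_41 = 459;  a_42 = 431;  a_43 = 275;  a_44 = 747
  a_45 = 389;  a_46 = 1006;  a_47 = 776;  a_48 = 385;  a_49 = 70;  a_50 = 406
  a_51 = 519;  a_52 = 798;  a_53 = 769;  a_54 = 347;  a_55 = 776;  a_56 = 80
  a_57 = 787;  a_58 = 305;  a_59 = 477;  a_60 = 665;  a_61 = 730;  a_62 = 830
  a_63 = 65;  a_64 = 348;  a_65 = 287;  a_66 = 5;  a_67 = 701;  a_68 = 948
  a_69 = 24;  a_70 = 537;  a_71 = 378;  a_72 = 886;  a_73 = 700;  a_74 = 515
  a_75 = 98;  a_76 = 639;  a_77 = 176;  a_78 = 430;  a_79 = 940;  a_80 = 974
  a_81 = 469;  a_82 = 432;  a_83 = 47;  a_84 = 464;  a_85 = 70;  a_86 = 108
  a_87 = 16;  a_88 = 668;  a_89 = 139;  a_90 = 47;  a_91 = 585;  a_92 = 326
  a_93 = 322;  a_94 = 513;  a_95 = 814;  a_96 = 559;  a_97 = 494;  a_98 = 372
  a_99 = 141;  a_100 = 903;  a_101 = 965;  a_102 = 654;  a_103 = 97;  a_104 = 912
  a_105 = 412;  a_106 = 755;  a_107 = 998;  a_108 = 162;  a_109 = 681;  a_110 = 514
  a_111 = 207;  a_112 = 224;  a_113 = 627;  a_114 = 359;  a_115 = 883;  a_116 = 93
  a_117 = 859;  a_118 = 854;  a_119 = 660;  a_120 = 573;  a_121 = 20;  a_122 = 203
  a_123 = 702;  a_124 = 676;  a_125 = 702;  a_126 = 981;  a_127 = 855;  a_128 = 921
  a_129 = 599;  a_130 = 480;  a_131 = 49;  a_132 = 557;  a_133 = 747;  a_134 = 204
  a_135 = 259;  a_136 = 856;  a_137 = 370;  a_138 = 457;  a_139 = 774;  a_140 = 860
  a_141 = 399;  a_142 = 986;  a_143 = 213;  a_144 = 447;  a_145 = 877;  a_146 = 534
  a_147 = 200;  a_148 = 763;  a_149 = 641;  a_150 = 135;  a_151 = 96;  a_152 = 599
  a_153 = 663;  a_154 = 536;  a_155 = 414;  a_156 = 542;  a_157 = 137;  a_158 = 252
  a_159 = 862;  a_160 = 171;  a_161 = 754;  a_162 = 346;  a_163 = 609;  a_164 = 692
  a_165 = 667;  a_166 = 276;  a_167 = 980;  a_168 = 686;  a_169 = 265;  a_170 = 693
  a_171 = 117;  a_172 = 368;  a_173 = 348;  a_174 = 850;  a_175 = 1008;  a_176 = 332
  a_177 = 234;  a_178 = 480;  a_179 = 299;  a_180 = 38;  a_181 = 872;  a_182 = 48
  a_183 = 758;  a_184 = 296;  a_185 = 271;  a_186 = 567;  a_187 = 261;  a_188 = 438
  a_189 = 556;  a_190 = 281;  a_191 = 306;  a_192 = 247;  a_193 = 191;  a_194 = 290
  a_195 = 927;  a_196 = 164;  a_197 = 573;  a_198 = 817;  a_199 = 303;  a_200 = 561
a_201 = 277·561 + 850·303 + 451·817 = 448
a_202 = 277·448 + 850·561 + 451·303 = 20

20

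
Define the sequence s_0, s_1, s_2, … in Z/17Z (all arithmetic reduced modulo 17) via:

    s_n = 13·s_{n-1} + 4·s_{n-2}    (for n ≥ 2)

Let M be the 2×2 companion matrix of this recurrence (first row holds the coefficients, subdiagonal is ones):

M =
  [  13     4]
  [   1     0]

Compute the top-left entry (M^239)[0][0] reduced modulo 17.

0

(M^239)[0][0] is the top entry after applying M 239 times to the unit state (1, 0). Equivalently it is h_{240} for the auxiliary sequence (h_n) obeying the same recurrence with h_1 = 1 and h_i = 0 for 0 ≤ i < 1:
h_2 = 13·1 + 4·0 = 13
h_3 = 13·13 + 4·1 = 3
h_4 = 13·3 + 4·13 = 6
h_5 = 13·6 + 4·3 = 5
h_6 = 13·5 + 4·6 = 4
h_7 = 13·4 + 4·5 = 4
h_8 = 13·4 + 4·4 = 0
h_9 = 13·0 + 4·4 = 16
h_10 = 13·16 + 4·0 = 4
h_11 = 13·4 + 4·16 = 14
h_12 = 13·14 + 4·4 = 11
h_13 = 13·11 + 4·14 = 12
h_14 = 13·12 + 4·11 = 13
h_15 = 13·13 + 4·12 = 13
h_16 = 13·13 + 4·13 = 0
h_17 = 13·0 + 4·13 = 1
(h_16, h_17) = (0, 1) = (h_0, h_1), so the sequence has period 16.
240 ≡ 0 (mod 16), hence h_240 = h_0 = 0.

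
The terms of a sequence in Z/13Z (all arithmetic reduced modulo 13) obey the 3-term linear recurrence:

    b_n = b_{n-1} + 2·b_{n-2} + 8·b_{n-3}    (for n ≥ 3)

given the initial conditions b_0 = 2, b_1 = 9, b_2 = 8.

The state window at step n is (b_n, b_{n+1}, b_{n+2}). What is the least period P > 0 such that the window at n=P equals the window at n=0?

732

n=0: window = (2, 9, 8)
n=1: window = (9, 8, 3)
n=2: window = (8, 3, 0)
n=3: window = (3, 0, 5)
n=4: window = (0, 5, 3)
n=5: window = (5, 3, 0)
n=6: window = (3, 0, 7)
n=7: window = (0, 7, 5)
n=8: window = (7, 5, 6)
n=9: window = (5, 6, 7)
n=10: window = (6, 7, 7)
n=11: window = (7, 7, 4)
n=12: window = (7, 4, 9)
n=13: window = (4, 9, 8)
n=14: window = (9, 8, 6)
n=15: window = (8, 6, 3)
n=16: window = (6, 3, 1)
n=17: window = (3, 1, 3)
n=18: window = (1, 3, 3)
n=19: window = (3, 3, 4)
n=20: window = (3, 4, 8)
n=21: window = (4, 8, 1)
n=22: window = (8, 1, 10)
n=23: window = (1, 10, 11)
n=24: window = (10, 11, 0)
n=25: window = (11, 0, 11)
n=26: window = (0, 11, 8)
n=27: window = (11, 8, 4)
n=28: window = (8, 4, 4)
n=29: window = (4, 4, 11)
n=30: window = (4, 11, 12)
n=31: window = (11, 12, 1)
n=32: window = (12, 1, 9)
n=33: window = (1, 9, 3)
n=34: window = (9, 3, 3)
n=35: window = (3, 3, 3)
n=36: window = (3, 3, 7)
n=37: window = (3, 7, 11)
n=38: window = (7, 11, 10)
n=39: window = (11, 10, 10)
n=40: window = (10, 10, 1)
…
n=730: window = (12, 1, 2)
n=731: window = (1, 2, 9)
n=732: window = (2, 9, 8)
window at n=732 equals window at n=0 → period = 732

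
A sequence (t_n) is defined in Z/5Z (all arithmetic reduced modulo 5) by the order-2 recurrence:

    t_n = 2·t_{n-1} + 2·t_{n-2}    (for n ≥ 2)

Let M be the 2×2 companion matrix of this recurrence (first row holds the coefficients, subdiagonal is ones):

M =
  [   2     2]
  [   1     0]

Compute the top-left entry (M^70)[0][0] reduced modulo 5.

(M^70)[0][0] is the top entry after applying M 70 times to the unit state (1, 0). Equivalently it is h_{71} for the auxiliary sequence (h_n) obeying the same recurrence with h_1 = 1 and h_i = 0 for 0 ≤ i < 1:
h_2 = 2·1 + 2·0 = 2
h_3 = 2·2 + 2·1 = 1
h_4 = 2·1 + 2·2 = 1
h_5 = 2·1 + 2·1 = 4
h_6 = 2·4 + 2·1 = 0
h_7 = 2·0 + 2·4 = 3
h_8 = 2·3 + 2·0 = 1
h_9 = 2·1 + 2·3 = 3
h_10 = 2·3 + 2·1 = 3
h_11 = 2·3 + 2·3 = 2
h_12 = 2·2 + 2·3 = 0
h_13 = 2·0 + 2·2 = 4
h_14 = 2·4 + 2·0 = 3
h_15 = 2·3 + 2·4 = 4
h_16 = 2·4 + 2·3 = 4
h_17 = 2·4 + 2·4 = 1
h_18 = 2·1 + 2·4 = 0
h_19 = 2·0 + 2·1 = 2
h_20 = 2·2 + 2·0 = 4
h_21 = 2·4 + 2·2 = 2
h_22 = 2·2 + 2·4 = 2
h_23 = 2·2 + 2·2 = 3
h_24 = 2·3 + 2·2 = 0
h_25 = 2·0 + 2·3 = 1
(h_24, h_25) = (0, 1) = (h_0, h_1), so the sequence has period 24.
71 ≡ 23 (mod 24), hence h_71 = h_23 = 3.

3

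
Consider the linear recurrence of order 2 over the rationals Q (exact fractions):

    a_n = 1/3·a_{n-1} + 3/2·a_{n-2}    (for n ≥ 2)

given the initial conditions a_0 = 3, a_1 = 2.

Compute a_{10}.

a_2 = 1/3·2 + 3/2·3 = 31/6
a_3 = 1/3·31/6 + 3/2·2 = 85/18
a_4 = 1/3·85/18 + 3/2·31/6 = 1007/108
a_5 = 1/3·1007/108 + 3/2·85/18 = 1651/162
a_6 = 1/3·1651/162 + 3/2·1007/108 = 33793/1944
a_7 = 1/3·33793/1944 + 3/2·1651/162 = 122947/5832
a_8 = 1/3·122947/5832 + 3/2·33793/1944 = 1158305/34992
a_9 = 1/3·1158305/34992 + 3/2·122947/5832 = 2238937/52488
a_10 = 1/3·2238937/52488 + 3/2·1158305/34992 = 40229983/629856

40229983/629856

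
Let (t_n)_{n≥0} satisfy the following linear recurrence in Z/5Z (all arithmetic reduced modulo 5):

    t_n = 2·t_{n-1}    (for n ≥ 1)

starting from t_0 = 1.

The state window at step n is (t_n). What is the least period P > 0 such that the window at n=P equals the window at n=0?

4

n=0: window = (1)
n=1: window = (2)
n=2: window = (4)
n=3: window = (3)
n=4: window = (1)
window at n=4 equals window at n=0 → period = 4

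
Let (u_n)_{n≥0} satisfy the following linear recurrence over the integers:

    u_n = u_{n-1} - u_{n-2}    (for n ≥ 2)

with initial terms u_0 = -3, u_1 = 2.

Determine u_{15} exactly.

3

u_2 = 1·2 + -1·-3 = 5
u_3 = 1·5 + -1·2 = 3
u_4 = 1·3 + -1·5 = -2
u_5 = 1·-2 + -1·3 = -5
u_6 = 1·-5 + -1·-2 = -3
u_7 = 1·-3 + -1·-5 = 2
(u_6, u_7) = (-3, 2) = (u_0, u_1), so the sequence has period 6.
15 ≡ 3 (mod 6), hence u_15 = u_3 = 3.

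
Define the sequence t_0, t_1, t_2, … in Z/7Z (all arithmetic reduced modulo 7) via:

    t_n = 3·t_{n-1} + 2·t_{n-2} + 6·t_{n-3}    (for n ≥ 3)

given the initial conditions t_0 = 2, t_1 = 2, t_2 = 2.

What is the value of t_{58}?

t_3 = 3·2 + 2·2 + 6·2 = 1
t_4 = 3·1 + 2·2 + 6·2 = 5
t_5 = 3·5 + 2·1 + 6·2 = 1
t_6 = 3·1 + 2·5 + 6·1 = 5
t_7 = 3·5 + 2·1 + 6·5 = 5
t_8 = 3·5 + 2·5 + 6·1 = 3
t_9 = 3·3 + 2·5 + 6·5 = 0
t_10 = 3·0 + 2·3 + 6·5 = 1
t_11 = 3·1 + 2·0 + 6·3 = 0
t_12 = 3·0 + 2·1 + 6·0 = 2
t_13 = 3·2 + 2·0 + 6·1 = 5
t_14 = 3·5 + 2·2 + 6·0 = 5
t_15 = 3·5 + 2·5 + 6·2 = 2
t_16 = 3·2 + 2·5 + 6·5 = 4
t_17 = 3·4 + 2·2 + 6·5 = 4
t_18 = 3·4 + 2·4 + 6·2 = 4
t_19 = 3·4 + 2·4 + 6·4 = 2
t_20 = 3·2 + 2·4 + 6·4 = 3
t_21 = 3·3 + 2·2 + 6·4 = 2
t_22 = 3·2 + 2·3 + 6·2 = 3
t_23 = 3·3 + 2·2 + 6·3 = 3
t_24 = 3·3 + 2·3 + 6·2 = 6
t_25 = 3·6 + 2·3 + 6·3 = 0
t_26 = 3·0 + 2·6 + 6·3 = 2
t_27 = 3·2 + 2·0 + 6·6 = 0
t_28 = 3·0 + 2·2 + 6·0 = 4
t_29 = 3·4 + 2·0 + 6·2 = 3
t_30 = 3·3 + 2·4 + 6·0 = 3
t_31 = 3·3 + 2·3 + 6·4 = 4
t_32 = 3·4 + 2·3 + 6·3 = 1
t_33 = 3·1 + 2·4 + 6·3 = 1
t_34 = 3·1 + 2·1 + 6·4 = 1
t_35 = 3·1 + 2·1 + 6·1 = 4
t_36 = 3·4 + 2·1 + 6·1 = 6
t_37 = 3·6 + 2·4 + 6·1 = 4
t_38 = 3·4 + 2·6 + 6·4 = 6
t_39 = 3·6 + 2·4 + 6·6 = 6
t_40 = 3·6 + 2·6 + 6·4 = 5
t_41 = 3·5 + 2·6 + 6·6 = 0
t_42 = 3·0 + 2·5 + 6·6 = 4
t_43 = 3·4 + 2·0 + 6·5 = 0
t_44 = 3·0 + 2·4 + 6·0 = 1
t_45 = 3·1 + 2·0 + 6·4 = 6
t_46 = 3·6 + 2·1 + 6·0 = 6
t_47 = 3·6 + 2·6 + 6·1 = 1
t_48 = 3·1 + 2·6 + 6·6 = 2
t_49 = 3·2 + 2·1 + 6·6 = 2
t_50 = 3·2 + 2·2 + 6·1 = 2
t_51 = 3·2 + 2·2 + 6·2 = 1
t_52 = 3·1 + 2·2 + 6·2 = 5
t_53 = 3·5 + 2·1 + 6·2 = 1
t_54 = 3·1 + 2·5 + 6·1 = 5
t_55 = 3·5 + 2·1 + 6·5 = 5
t_56 = 3·5 + 2·5 + 6·1 = 3
t_57 = 3·3 + 2·5 + 6·5 = 0
t_58 = 3·0 + 2·3 + 6·5 = 1

1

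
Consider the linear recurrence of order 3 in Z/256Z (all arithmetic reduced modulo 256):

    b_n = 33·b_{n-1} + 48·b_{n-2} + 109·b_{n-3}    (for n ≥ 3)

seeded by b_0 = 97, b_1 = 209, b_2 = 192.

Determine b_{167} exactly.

b_3 = 33·192 + 48·209 + 109·97 = 61
b_4 = 33·61 + 48·192 + 109·209 = 218
b_5 = 33·218 + 48·61 + 109·192 = 74
b_6 = 33·74 + 48·218 + 109·61 = 99
b_7 = 33·99 + 48·74 + 109·218 = 117
b_8 = 33·117 + 48·99 + 109·74 = 39
Continuing the recurrence:
  b_9 = 30;  b_10 = 255;  b_11 = 26;  b_12 = 240;  b_13 = 99;  b_14 = 213
  b_15 = 53;  b_16 = 236;  b_17 = 13;  b_18 = 126;  b_19 = 42;  b_20 = 147
  b_21 = 121;  b_22 = 11;  b_23 = 178;  b_24 = 135;  b_25 = 118;  b_26 = 80
  b_27 = 235;  b_28 = 137;  b_29 = 201;  b_30 = 168;  b_31 = 173;  b_32 = 98
  b_33 = 154;  b_34 = 227;  b_35 = 221;  b_36 = 159;  b_37 = 150;  b_38 = 63
  b_39 = 242;  b_40 = 224;  b_41 = 19;  b_42 = 125;  b_43 = 13;  b_44 = 52
  b_45 = 93;  b_46 = 70;  b_47 = 154;  b_48 = 147;  b_49 = 161;  b_50 = 227
  b_51 = 10;  b_52 = 103;  b_53 = 206;  b_54 = 32;  b_55 = 155;  b_56 = 177
  b_57 = 129;  b_58 = 208;  b_59 = 93;  b_60 = 234;  b_61 = 42;  b_62 = 227
  b_63 = 197;  b_64 = 215;  b_65 = 78;  b_66 = 63;  b_67 = 74;  b_68 = 144
  b_69 = 67;  b_70 = 37;  b_71 = 165;  b_72 = 188;  b_73 = 237;  b_74 = 14
  b_75 = 74;  b_76 = 19;  b_77 = 73;  b_78 = 123;  b_79 = 162;  b_80 = 7
  b_81 = 166;  b_82 = 176;  b_83 = 203;  b_84 = 217;  b_85 = 249;  b_86 = 56
  b_87 = 77;  b_88 = 114;  b_89 = 250;  b_90 = 99;  b_91 = 45;  b_92 = 207
  b_93 = 70;  b_94 = 255;  b_95 = 34;  b_96 = 0;  b_97 = 243;  b_98 = 205
  b_99 = 253;  b_100 = 132;  b_101 = 189;  b_102 = 214;  b_103 = 58;  b_104 = 19
  b_105 = 113;  b_106 = 211;  b_107 = 122;  b_108 = 103;  b_109 = 254;  b_110 = 0
  b_111 = 123;  b_112 = 1;  b_113 = 49;  b_114 = 224;  b_115 = 125;  b_116 = 250
  b_117 = 10;  b_118 = 99;  b_119 = 21;  b_120 = 135;  b_121 = 126;  b_122 = 127
  b_123 = 122;  b_124 = 48;  b_125 = 35;  b_126 = 117;  b_127 = 21;  b_128 = 140
  b_129 = 205;  b_130 = 158;  b_131 = 106;  b_132 = 147;  b_133 = 25;  b_134 = 235
  b_135 = 146;  b_136 = 135;  b_137 = 214;  b_138 = 16;  b_139 = 171;  b_140 = 41
  b_141 = 41;  b_142 = 200;  b_143 = 237;  b_144 = 130;  b_145 = 90;  b_146 = 227
  b_147 = 125;  b_148 = 255;  b_149 = 246;  b_150 = 191;  b_151 = 82;  b_152 = 32
  b_153 = 211;  b_154 = 29;  b_155 = 237;  b_156 = 212;  b_157 = 29;  b_158 = 102
  b_159 = 218;  b_160 = 147;  b_161 = 65;  b_162 = 195;  b_163 = 234;  b_164 = 103
  b_165 = 46
b_166 = 33·46 + 48·103 + 109·234 = 224
b_167 = 33·224 + 48·46 + 109·103 = 91

91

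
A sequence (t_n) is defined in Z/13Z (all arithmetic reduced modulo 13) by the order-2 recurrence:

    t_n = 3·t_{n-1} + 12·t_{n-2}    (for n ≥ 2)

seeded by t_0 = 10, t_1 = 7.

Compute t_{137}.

11

t_2 = 3·7 + 12·10 = 11
t_3 = 3·11 + 12·7 = 0
t_4 = 3·0 + 12·11 = 2
t_5 = 3·2 + 12·0 = 6
t_6 = 3·6 + 12·2 = 3
t_7 = 3·3 + 12·6 = 3
t_8 = 3·3 + 12·3 = 6
t_9 = 3·6 + 12·3 = 2
t_10 = 3·2 + 12·6 = 0
t_11 = 3·0 + 12·2 = 11
t_12 = 3·11 + 12·0 = 7
t_13 = 3·7 + 12·11 = 10
t_14 = 3·10 + 12·7 = 10
t_15 = 3·10 + 12·10 = 7
(t_14, t_15) = (10, 7) = (t_0, t_1), so the sequence has period 14.
137 ≡ 11 (mod 14), hence t_137 = t_11 = 11.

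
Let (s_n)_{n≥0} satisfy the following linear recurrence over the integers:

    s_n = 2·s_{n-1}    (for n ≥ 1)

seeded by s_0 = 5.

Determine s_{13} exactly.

40960

s_1 = 2·5 = 10
s_2 = 2·10 = 20
s_3 = 2·20 = 40
s_4 = 2·40 = 80
s_5 = 2·80 = 160
s_6 = 2·160 = 320
s_7 = 2·320 = 640
s_8 = 2·640 = 1280
s_9 = 2·1280 = 2560
s_10 = 2·2560 = 5120
s_11 = 2·5120 = 10240
s_12 = 2·10240 = 20480
s_13 = 2·20480 = 40960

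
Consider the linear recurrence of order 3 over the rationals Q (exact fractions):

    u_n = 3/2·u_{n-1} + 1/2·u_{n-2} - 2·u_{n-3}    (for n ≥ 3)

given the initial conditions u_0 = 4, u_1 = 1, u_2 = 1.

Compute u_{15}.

-184975/4096

u_3 = 3/2·1 + 1/2·1 + -2·4 = -6
u_4 = 3/2·-6 + 1/2·1 + -2·1 = -21/2
u_5 = 3/2·-21/2 + 1/2·-6 + -2·1 = -83/4
u_6 = 3/2·-83/4 + 1/2·-21/2 + -2·-6 = -195/8
u_7 = 3/2·-195/8 + 1/2·-83/4 + -2·-21/2 = -415/16
u_8 = 3/2·-415/16 + 1/2·-195/8 + -2·-83/4 = -307/32
u_9 = 3/2·-307/32 + 1/2·-415/16 + -2·-195/8 = 1369/64
u_10 = 3/2·1369/64 + 1/2·-307/32 + -2·-415/16 = 10133/128
u_11 = 3/2·10133/128 + 1/2·1369/64 + -2·-307/32 = 38049/256
u_12 = 3/2·38049/256 + 1/2·10133/128 + -2·1369/64 = 112509/512
u_13 = 3/2·112509/512 + 1/2·38049/256 + -2·10133/128 = 251497/1024
u_14 = 3/2·251497/1024 + 1/2·112509/512 + -2·38049/256 = 370725/2048
u_15 = 3/2·370725/2048 + 1/2·251497/1024 + -2·112509/512 = -184975/4096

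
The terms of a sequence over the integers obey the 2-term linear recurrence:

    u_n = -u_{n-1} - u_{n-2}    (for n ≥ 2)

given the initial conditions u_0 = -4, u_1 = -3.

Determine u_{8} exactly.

u_2 = -1·-3 + -1·-4 = 7
u_3 = -1·7 + -1·-3 = -4
u_4 = -1·-4 + -1·7 = -3
(u_3, u_4) = (-4, -3) = (u_0, u_1), so the sequence has period 3.
8 ≡ 2 (mod 3), hence u_8 = u_2 = 7.

7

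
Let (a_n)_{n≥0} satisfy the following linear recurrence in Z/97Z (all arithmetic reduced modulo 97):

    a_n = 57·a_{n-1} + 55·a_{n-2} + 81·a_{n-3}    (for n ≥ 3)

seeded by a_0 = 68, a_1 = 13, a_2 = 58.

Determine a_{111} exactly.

20

a_3 = 57·58 + 55·13 + 81·68 = 23
a_4 = 57·23 + 55·58 + 81·13 = 25
a_5 = 57·25 + 55·23 + 81·58 = 16
a_6 = 57·16 + 55·25 + 81·23 = 76
a_7 = 57·76 + 55·16 + 81·25 = 59
a_8 = 57·59 + 55·76 + 81·16 = 12
a_9 = 57·12 + 55·59 + 81·76 = 94
a_10 = 57·94 + 55·12 + 81·59 = 30
a_11 = 57·30 + 55·94 + 81·12 = 92
a_12 = 57·92 + 55·30 + 81·94 = 55
a_13 = 57·55 + 55·92 + 81·30 = 52
a_14 = 57·52 + 55·55 + 81·92 = 55
a_15 = 57·55 + 55·52 + 81·55 = 71
a_16 = 57·71 + 55·55 + 81·52 = 32
a_17 = 57·32 + 55·71 + 81·55 = 96
a_18 = 57·96 + 55·32 + 81·71 = 82
a_19 = 57·82 + 55·96 + 81·32 = 33
a_20 = 57·33 + 55·82 + 81·96 = 5
a_21 = 57·5 + 55·33 + 81·82 = 12
a_22 = 57·12 + 55·5 + 81·33 = 43
a_23 = 57·43 + 55·12 + 81·5 = 24
a_24 = 57·24 + 55·43 + 81·12 = 49
a_25 = 57·49 + 55·24 + 81·43 = 30
a_26 = 57·30 + 55·49 + 81·24 = 44
a_27 = 57·44 + 55·30 + 81·49 = 76
a_28 = 57·76 + 55·44 + 81·30 = 64
a_29 = 57·64 + 55·76 + 81·44 = 43
a_30 = 57·43 + 55·64 + 81·76 = 2
a_31 = 57·2 + 55·43 + 81·64 = 0
a_32 = 57·0 + 55·2 + 81·43 = 4
a_33 = 57·4 + 55·0 + 81·2 = 2
a_34 = 57·2 + 55·4 + 81·0 = 43
a_35 = 57·43 + 55·2 + 81·4 = 72
a_36 = 57·72 + 55·43 + 81·2 = 35
a_37 = 57·35 + 55·72 + 81·43 = 29
a_38 = 57·29 + 55·35 + 81·72 = 1
a_39 = 57·1 + 55·29 + 81·35 = 25
a_40 = 57·25 + 55·1 + 81·29 = 46
a_41 = 57·46 + 55·25 + 81·1 = 4
a_42 = 57·4 + 55·46 + 81·25 = 30
a_43 = 57·30 + 55·4 + 81·46 = 30
a_44 = 57·30 + 55·30 + 81·4 = 95
a_45 = 57·95 + 55·30 + 81·30 = 86
a_46 = 57·86 + 55·95 + 81·30 = 44
a_47 = 57·44 + 55·86 + 81·95 = 92
a_48 = 57·92 + 55·44 + 81·86 = 80
a_49 = 57·80 + 55·92 + 81·44 = 89
a_50 = 57·89 + 55·80 + 81·92 = 47
a_51 = 57·47 + 55·89 + 81·80 = 86
a_52 = 57·86 + 55·47 + 81·89 = 49
a_53 = 57·49 + 55·86 + 81·47 = 78
a_54 = 57·78 + 55·49 + 81·86 = 42
a_55 = 57·42 + 55·78 + 81·49 = 80
a_56 = 57·80 + 55·42 + 81·78 = 93
a_57 = 57·93 + 55·80 + 81·42 = 8
a_58 = 57·8 + 55·93 + 81·80 = 23
a_59 = 57·23 + 55·8 + 81·93 = 69
a_60 = 57·69 + 55·23 + 81·8 = 26
a_61 = 57·26 + 55·69 + 81·23 = 59
a_62 = 57·59 + 55·26 + 81·69 = 3
a_63 = 57·3 + 55·59 + 81·26 = 90
a_64 = 57·90 + 55·3 + 81·59 = 83
a_65 = 57·83 + 55·90 + 81·3 = 30
a_66 = 57·30 + 55·83 + 81·90 = 82
a_67 = 57·82 + 55·30 + 81·83 = 49
a_68 = 57·49 + 55·82 + 81·30 = 33
a_69 = 57·33 + 55·49 + 81·82 = 63
a_70 = 57·63 + 55·33 + 81·49 = 63
a_71 = 57·63 + 55·63 + 81·33 = 29
a_72 = 57·29 + 55·63 + 81·63 = 36
a_73 = 57·36 + 55·29 + 81·63 = 20
a_74 = 57·20 + 55·36 + 81·29 = 37
a_75 = 57·37 + 55·20 + 81·36 = 14
a_76 = 57·14 + 55·37 + 81·20 = 88
a_77 = 57·88 + 55·14 + 81·37 = 53
a_78 = 57·53 + 55·88 + 81·14 = 71
a_79 = 57·71 + 55·53 + 81·88 = 25
a_80 = 57·25 + 55·71 + 81·53 = 20
a_81 = 57·20 + 55·25 + 81·71 = 21
a_82 = 57·21 + 55·20 + 81·25 = 54
a_83 = 57·54 + 55·21 + 81·20 = 33
a_84 = 57·33 + 55·54 + 81·21 = 53
a_85 = 57·53 + 55·33 + 81·54 = 92
a_86 = 57·92 + 55·53 + 81·33 = 65
a_87 = 57·65 + 55·92 + 81·53 = 60
a_88 = 57·60 + 55·65 + 81·92 = 91
a_89 = 57·91 + 55·60 + 81·65 = 75
a_90 = 57·75 + 55·91 + 81·60 = 75
a_91 = 57·75 + 55·75 + 81·91 = 57
a_92 = 57·57 + 55·75 + 81·75 = 63
a_93 = 57·63 + 55·57 + 81·75 = 94
a_94 = 57·94 + 55·63 + 81·57 = 54
a_95 = 57·54 + 55·94 + 81·63 = 62
a_96 = 57·62 + 55·54 + 81·94 = 53
a_97 = 57·53 + 55·62 + 81·54 = 38
a_98 = 57·38 + 55·53 + 81·62 = 15
a_99 = 57·15 + 55·38 + 81·53 = 60
a_100 = 57·60 + 55·15 + 81·38 = 48
a_101 = 57·48 + 55·60 + 81·15 = 73
a_102 = 57·73 + 55·48 + 81·60 = 21
a_103 = 57·21 + 55·73 + 81·48 = 79
a_104 = 57·79 + 55·21 + 81·73 = 28
a_105 = 57·28 + 55·79 + 81·21 = 76
a_106 = 57·76 + 55·28 + 81·79 = 49
a_107 = 57·49 + 55·76 + 81·28 = 26
a_108 = 57·26 + 55·49 + 81·76 = 51
a_109 = 57·51 + 55·26 + 81·49 = 61
a_110 = 57·61 + 55·51 + 81·26 = 46
a_111 = 57·46 + 55·61 + 81·51 = 20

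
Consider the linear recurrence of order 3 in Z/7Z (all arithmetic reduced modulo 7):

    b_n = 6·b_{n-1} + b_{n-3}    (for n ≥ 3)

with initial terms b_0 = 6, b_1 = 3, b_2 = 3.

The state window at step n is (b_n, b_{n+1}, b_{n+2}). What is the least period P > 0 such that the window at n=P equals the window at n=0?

48

n=0: window = (6, 3, 3)
n=1: window = (3, 3, 3)
n=2: window = (3, 3, 0)
n=3: window = (3, 0, 3)
n=4: window = (0, 3, 0)
n=5: window = (3, 0, 0)
n=6: window = (0, 0, 3)
n=7: window = (0, 3, 4)
n=8: window = (3, 4, 3)
n=9: window = (4, 3, 0)
n=10: window = (3, 0, 4)
n=11: window = (0, 4, 6)
n=12: window = (4, 6, 1)
n=13: window = (6, 1, 3)
n=14: window = (1, 3, 3)
n=15: window = (3, 3, 5)
n=16: window = (3, 5, 5)
n=17: window = (5, 5, 5)
n=18: window = (5, 5, 0)
n=19: window = (5, 0, 5)
n=20: window = (0, 5, 0)
n=21: window = (5, 0, 0)
n=22: window = (0, 0, 5)
n=23: window = (0, 5, 2)
n=24: window = (5, 2, 5)
n=25: window = (2, 5, 0)
n=26: window = (5, 0, 2)
n=27: window = (0, 2, 3)
n=28: window = (2, 3, 4)
n=29: window = (3, 4, 5)
n=30: window = (4, 5, 5)
n=31: window = (5, 5, 6)
n=32: window = (5, 6, 6)
n=33: window = (6, 6, 6)
n=34: window = (6, 6, 0)
n=35: window = (6, 0, 6)
n=36: window = (0, 6, 0)
n=37: window = (6, 0, 0)
n=38: window = (0, 0, 6)
n=39: window = (0, 6, 1)
n=40: window = (6, 1, 6)
…
n=46: window = (2, 6, 6)
n=47: window = (6, 6, 3)
n=48: window = (6, 3, 3)
window at n=48 equals window at n=0 → period = 48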